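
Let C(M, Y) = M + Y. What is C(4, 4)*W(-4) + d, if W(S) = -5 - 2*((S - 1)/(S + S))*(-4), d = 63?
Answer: 63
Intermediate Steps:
W(S) = -5 + 4*(-1 + S)/S (W(S) = -5 - 2*((-1 + S)/((2*S)))*(-4) = -5 - 2*((-1 + S)*(1/(2*S)))*(-4) = -5 - 2*((-1 + S)/(2*S))*(-4) = -5 - (-1 + S)/S*(-4) = -5 - (-4)*(-1 + S)/S = -5 + 4*(-1 + S)/S)
C(4, 4)*W(-4) + d = (4 + 4)*((-4 - 1*(-4))/(-4)) + 63 = 8*(-(-4 + 4)/4) + 63 = 8*(-1/4*0) + 63 = 8*0 + 63 = 0 + 63 = 63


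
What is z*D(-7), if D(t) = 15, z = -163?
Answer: -2445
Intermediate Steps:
z*D(-7) = -163*15 = -2445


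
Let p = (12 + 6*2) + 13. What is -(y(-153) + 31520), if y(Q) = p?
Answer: -31557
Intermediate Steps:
p = 37 (p = (12 + 12) + 13 = 24 + 13 = 37)
y(Q) = 37
-(y(-153) + 31520) = -(37 + 31520) = -1*31557 = -31557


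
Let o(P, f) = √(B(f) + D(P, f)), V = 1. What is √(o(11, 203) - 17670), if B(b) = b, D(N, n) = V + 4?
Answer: √(-17670 + 4*√13) ≈ 132.87*I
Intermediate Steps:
D(N, n) = 5 (D(N, n) = 1 + 4 = 5)
o(P, f) = √(5 + f) (o(P, f) = √(f + 5) = √(5 + f))
√(o(11, 203) - 17670) = √(√(5 + 203) - 17670) = √(√208 - 17670) = √(4*√13 - 17670) = √(-17670 + 4*√13)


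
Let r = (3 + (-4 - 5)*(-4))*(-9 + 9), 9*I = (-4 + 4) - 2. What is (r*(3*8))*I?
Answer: 0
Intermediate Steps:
I = -2/9 (I = ((-4 + 4) - 2)/9 = (0 - 2)/9 = (⅑)*(-2) = -2/9 ≈ -0.22222)
r = 0 (r = (3 - 9*(-4))*0 = (3 + 36)*0 = 39*0 = 0)
(r*(3*8))*I = (0*(3*8))*(-2/9) = (0*24)*(-2/9) = 0*(-2/9) = 0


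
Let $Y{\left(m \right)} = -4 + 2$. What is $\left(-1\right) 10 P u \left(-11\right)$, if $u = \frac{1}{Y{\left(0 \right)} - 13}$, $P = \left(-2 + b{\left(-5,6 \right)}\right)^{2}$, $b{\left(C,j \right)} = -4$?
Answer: $-264$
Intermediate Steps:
$P = 36$ ($P = \left(-2 - 4\right)^{2} = \left(-6\right)^{2} = 36$)
$Y{\left(m \right)} = -2$
$u = - \frac{1}{15}$ ($u = \frac{1}{-2 - 13} = \frac{1}{-15} = - \frac{1}{15} \approx -0.066667$)
$\left(-1\right) 10 P u \left(-11\right) = \left(-1\right) 10 \cdot 36 \left(- \frac{1}{15}\right) \left(-11\right) = - 10 \left(\left(- \frac{12}{5}\right) \left(-11\right)\right) = \left(-10\right) \frac{132}{5} = -264$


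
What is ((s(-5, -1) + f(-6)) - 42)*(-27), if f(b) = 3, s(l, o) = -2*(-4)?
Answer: 837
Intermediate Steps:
s(l, o) = 8
((s(-5, -1) + f(-6)) - 42)*(-27) = ((8 + 3) - 42)*(-27) = (11 - 42)*(-27) = -31*(-27) = 837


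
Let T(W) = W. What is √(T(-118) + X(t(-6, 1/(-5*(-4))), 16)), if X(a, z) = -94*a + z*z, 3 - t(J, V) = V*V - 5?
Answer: I*√245506/20 ≈ 24.774*I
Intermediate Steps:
t(J, V) = 8 - V² (t(J, V) = 3 - (V*V - 5) = 3 - (V² - 5) = 3 - (-5 + V²) = 3 + (5 - V²) = 8 - V²)
X(a, z) = z² - 94*a (X(a, z) = -94*a + z² = z² - 94*a)
√(T(-118) + X(t(-6, 1/(-5*(-4))), 16)) = √(-118 + (16² - 94*(8 - (1/(-5*(-4)))²))) = √(-118 + (256 - 94*(8 - (1/20)²))) = √(-118 + (256 - 94*(8 - 1*1/400))) = √(-118 + (256 - 94*(8 - 1/400))) = √(-118 + (256 - 94*3199/400)) = √(-118 + (256 - 150353/200)) = √(-118 - 99153/200) = √(-122753/200) = I*√245506/20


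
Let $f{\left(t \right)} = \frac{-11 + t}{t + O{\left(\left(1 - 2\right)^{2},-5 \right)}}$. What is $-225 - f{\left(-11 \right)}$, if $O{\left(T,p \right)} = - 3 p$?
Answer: $- \frac{439}{2} \approx -219.5$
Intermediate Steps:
$f{\left(t \right)} = \frac{-11 + t}{15 + t}$ ($f{\left(t \right)} = \frac{-11 + t}{t - -15} = \frac{-11 + t}{t + 15} = \frac{-11 + t}{15 + t}$)
$-225 - f{\left(-11 \right)} = -225 - \frac{-11 - 11}{15 - 11} = -225 - \frac{1}{4} \left(-22\right) = -225 - - \frac{11}{2} = -225 + \frac{11}{2} = - \frac{439}{2}$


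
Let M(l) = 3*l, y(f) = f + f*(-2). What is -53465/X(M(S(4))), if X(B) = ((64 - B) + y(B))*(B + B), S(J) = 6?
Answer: -53465/1008 ≈ -53.041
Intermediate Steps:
y(f) = -f (y(f) = f - 2*f = -f)
X(B) = 2*B*(64 - 2*B) (X(B) = ((64 - B) - B)*(B + B) = (64 - 2*B)*(2*B) = 2*B*(64 - 2*B))
-53465/X(M(S(4))) = -53465*1/(72*(32 - 3*6)) = -53465*1/(72*(32 - 1*18)) = -53465*1/(72*(32 - 18)) = -53465/(4*18*14) = -53465/1008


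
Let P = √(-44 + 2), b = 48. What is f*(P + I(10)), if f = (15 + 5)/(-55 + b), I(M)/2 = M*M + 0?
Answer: -4000/7 - 20*I*√42/7 ≈ -571.43 - 18.516*I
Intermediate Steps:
I(M) = 2*M² (I(M) = 2*(M*M + 0) = 2*(M² + 0) = 2*M²)
f = -20/7 (f = (15 + 5)/(-55 + 48) = 20/(-7) = 20*(-⅐) = -20/7 ≈ -2.8571)
P = I*√42 (P = √(-42) = I*√42 ≈ 6.4807*I)
f*(P + I(10)) = -20*(I*√42 + 2*10²)/7 = -20*(I*√42 + 2*100)/7 = -20*(I*√42 + 200)/7 = -20*(200 + I*√42)/7 = -4000/7 - 20*I*√42/7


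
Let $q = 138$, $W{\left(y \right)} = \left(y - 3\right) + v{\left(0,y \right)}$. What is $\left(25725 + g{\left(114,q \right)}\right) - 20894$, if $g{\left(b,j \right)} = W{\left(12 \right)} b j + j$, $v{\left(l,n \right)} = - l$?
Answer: $146557$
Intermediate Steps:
$W{\left(y \right)} = -3 + y$ ($W{\left(y \right)} = \left(y - 3\right) - 0 = \left(-3 + y\right) + 0 = -3 + y$)
$g{\left(b,j \right)} = j + 9 b j$ ($g{\left(b,j \right)} = \left(-3 + 12\right) b j + j = 9 b j + j = j + 9 b j$)
$\left(25725 + g{\left(114,q \right)}\right) - 20894 = \left(25725 + 138 \left(1 + 9 \cdot 114\right)\right) - 20894 = \left(25725 + 138 \left(1 + 1026\right)\right) - 20894 = \left(25725 + 138 \cdot 1027\right) - 20894 = \left(25725 + 141726\right) - 20894 = 167451 - 20894 = 146557$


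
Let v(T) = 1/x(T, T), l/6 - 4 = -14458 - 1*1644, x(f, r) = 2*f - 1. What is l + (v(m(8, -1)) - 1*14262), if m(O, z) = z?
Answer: -332551/3 ≈ -1.1085e+5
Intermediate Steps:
x(f, r) = -1 + 2*f
l = -96588 (l = 24 + 6*(-14458 - 1*1644) = 24 + 6*(-14458 - 1644) = 24 + 6*(-16102) = 24 - 96612 = -96588)
v(T) = 1/(-1 + 2*T)
l + (v(m(8, -1)) - 1*14262) = -96588 + (1/(-1 + 2*(-1)) - 1*14262) = -96588 + (1/(-1 - 2) - 14262) = -96588 + (1/(-3) - 14262) = -96588 + (-1/3 - 14262) = -96588 - 42787/3 = -332551/3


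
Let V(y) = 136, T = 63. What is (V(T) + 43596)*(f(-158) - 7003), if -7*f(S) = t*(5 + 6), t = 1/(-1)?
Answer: -2143305320/7 ≈ -3.0619e+8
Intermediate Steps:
t = -1 (t = 1*(-1) = -1)
f(S) = 11/7 (f(S) = -(-1)*(5 + 6)/7 = -(-1)*11/7 = -⅐*(-11) = 11/7)
(V(T) + 43596)*(f(-158) - 7003) = (136 + 43596)*(11/7 - 7003) = 43732*(-49010/7) = -2143305320/7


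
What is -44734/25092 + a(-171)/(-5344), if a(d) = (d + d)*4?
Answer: -6397895/4190364 ≈ -1.5268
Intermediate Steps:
a(d) = 8*d (a(d) = (2*d)*4 = 8*d)
-44734/25092 + a(-171)/(-5344) = -44734/25092 + (8*(-171))/(-5344) = -44734*1/25092 - 1368*(-1/5344) = -22367/12546 + 171/668 = -6397895/4190364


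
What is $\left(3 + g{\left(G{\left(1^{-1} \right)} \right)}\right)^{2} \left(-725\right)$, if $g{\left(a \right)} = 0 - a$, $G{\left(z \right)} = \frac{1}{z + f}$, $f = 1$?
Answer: $- \frac{18125}{4} \approx -4531.3$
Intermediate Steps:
$G{\left(z \right)} = \frac{1}{1 + z}$ ($G{\left(z \right)} = \frac{1}{z + 1} = \frac{1}{1 + z}$)
$g{\left(a \right)} = - a$
$\left(3 + g{\left(G{\left(1^{-1} \right)} \right)}\right)^{2} \left(-725\right) = \left(3 - \frac{1}{1 + 1^{-1}}\right)^{2} \left(-725\right) = \left(3 - \frac{1}{1 + 1}\right)^{2} \left(-725\right) = \left(3 - \frac{1}{2}\right)^{2} \left(-725\right) = \left(\frac{5}{2}\right)^{2} \left(-725\right) = \frac{25}{4} \left(-725\right) = - \frac{18125}{4}$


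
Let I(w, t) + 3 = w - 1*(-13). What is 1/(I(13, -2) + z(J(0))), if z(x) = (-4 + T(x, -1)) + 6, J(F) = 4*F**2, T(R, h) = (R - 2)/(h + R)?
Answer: 1/27 ≈ 0.037037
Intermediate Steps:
I(w, t) = 10 + w (I(w, t) = -3 + (w - 1*(-13)) = -3 + (w + 13) = -3 + (13 + w) = 10 + w)
T(R, h) = (-2 + R)/(R + h)
z(x) = 2 + (-2 + x)/(-1 + x) (z(x) = (-4 + (-2 + x)/(x - 1)) + 6 = (-4 + (-2 + x)/(-1 + x)) + 6 = 2 + (-2 + x)/(-1 + x))
1/(I(13, -2) + z(J(0))) = 1/((10 + 13) + (-4 + 3*(4*0**2))/(-1 + 4*0**2)) = 1/(23 + (-4 + 3*(4*0))/(-1 + 4*0)) = 1/(23 + (-4 + 3*0)/(-1 + 0)) = 1/(23 + (-4 + 0)/(-1)) = 1/(23 - 1*(-4)) = 1/(23 + 4) = 1/27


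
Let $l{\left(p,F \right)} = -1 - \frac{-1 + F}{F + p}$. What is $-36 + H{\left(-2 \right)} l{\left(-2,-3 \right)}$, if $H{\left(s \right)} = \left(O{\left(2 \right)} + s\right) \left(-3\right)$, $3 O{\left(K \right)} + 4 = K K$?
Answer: $- \frac{234}{5} \approx -46.8$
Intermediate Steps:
$O{\left(K \right)} = - \frac{4}{3} + \frac{K^{2}}{3}$ ($O{\left(K \right)} = - \frac{4}{3} + \frac{K K}{3} = - \frac{4}{3} + \frac{K^{2}}{3}$)
$l{\left(p,F \right)} = -1 - \frac{-1 + F}{F + p}$
$H{\left(s \right)} = - 3 s$ ($H{\left(s \right)} = \left(\left(- \frac{4}{3} + \frac{2^{2}}{3}\right) + s\right) \left(-3\right) = \left(\left(- \frac{4}{3} + \frac{1}{3} \cdot 4\right) + s\right) \left(-3\right) = \left(\left(- \frac{4}{3} + \frac{4}{3}\right) + s\right) \left(-3\right) = \left(0 + s\right) \left(-3\right) = s \left(-3\right) = - 3 s$)
$-36 + H{\left(-2 \right)} l{\left(-2,-3 \right)} = -36 + \left(-3\right) \left(-2\right) \frac{1 - -2 - -6}{-3 - 2} = -36 + 6 \frac{1 + 2 + 6}{-5} = -36 + 6 \left(\left(- \frac{1}{5}\right) 9\right) = -36 + 6 \left(- \frac{9}{5}\right) = -36 - \frac{54}{5} = - \frac{234}{5}$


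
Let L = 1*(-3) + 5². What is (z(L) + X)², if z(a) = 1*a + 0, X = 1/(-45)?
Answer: 978121/2025 ≈ 483.02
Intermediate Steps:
L = 22 (L = -3 + 25 = 22)
X = -1/45 ≈ -0.022222
z(a) = a (z(a) = a + 0 = a)
(z(L) + X)² = (22 - 1/45)² = (989/45)² = 978121/2025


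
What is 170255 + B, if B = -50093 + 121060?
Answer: 241222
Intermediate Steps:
B = 70967
170255 + B = 170255 + 70967 = 241222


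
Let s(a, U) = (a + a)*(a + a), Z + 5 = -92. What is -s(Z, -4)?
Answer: -37636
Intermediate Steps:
Z = -97 (Z = -5 - 92 = -97)
s(a, U) = 4*a**2 (s(a, U) = (2*a)*(2*a) = 4*a**2)
-s(Z, -4) = -4*(-97)**2 = -4*9409 = -1*37636 = -37636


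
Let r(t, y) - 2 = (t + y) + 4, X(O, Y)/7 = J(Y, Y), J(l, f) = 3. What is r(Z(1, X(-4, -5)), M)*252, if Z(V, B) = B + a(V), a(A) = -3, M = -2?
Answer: 5544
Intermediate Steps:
X(O, Y) = 21 (X(O, Y) = 7*3 = 21)
Z(V, B) = -3 + B (Z(V, B) = B - 3 = -3 + B)
r(t, y) = 6 + t + y (r(t, y) = 2 + ((t + y) + 4) = 2 + (4 + t + y) = 6 + t + y)
r(Z(1, X(-4, -5)), M)*252 = (6 + (-3 + 21) - 2)*252 = (6 + 18 - 2)*252 = 22*252 = 5544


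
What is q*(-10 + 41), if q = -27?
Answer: -837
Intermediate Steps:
q*(-10 + 41) = -27*(-10 + 41) = -27*31 = -837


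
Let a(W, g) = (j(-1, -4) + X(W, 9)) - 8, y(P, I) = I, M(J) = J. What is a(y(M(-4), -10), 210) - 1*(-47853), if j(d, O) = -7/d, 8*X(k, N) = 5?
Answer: 382821/8 ≈ 47853.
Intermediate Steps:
X(k, N) = 5/8 (X(k, N) = (⅛)*5 = 5/8)
a(W, g) = -3/8 (a(W, g) = (-7/(-1) + 5/8) - 8 = (-7*(-1) + 5/8) - 8 = (7 + 5/8) - 8 = 61/8 - 8 = -3/8)
a(y(M(-4), -10), 210) - 1*(-47853) = -3/8 - 1*(-47853) = -3/8 + 47853 = 382821/8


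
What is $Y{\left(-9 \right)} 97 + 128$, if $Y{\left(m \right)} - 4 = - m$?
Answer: $1389$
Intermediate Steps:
$Y{\left(m \right)} = 4 - m$
$Y{\left(-9 \right)} 97 + 128 = \left(4 - -9\right) 97 + 128 = \left(4 + 9\right) 97 + 128 = 13 \cdot 97 + 128 = 1261 + 128 = 1389$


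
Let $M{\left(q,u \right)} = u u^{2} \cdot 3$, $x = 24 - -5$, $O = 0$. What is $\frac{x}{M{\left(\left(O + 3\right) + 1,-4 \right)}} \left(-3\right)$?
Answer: $\frac{29}{64} \approx 0.45313$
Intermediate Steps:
$x = 29$ ($x = 24 + 5 = 29$)
$M{\left(q,u \right)} = 3 u^{3}$ ($M{\left(q,u \right)} = u^{3} \cdot 3 = 3 u^{3}$)
$\frac{x}{M{\left(\left(O + 3\right) + 1,-4 \right)}} \left(-3\right) = \frac{29}{3 \left(-4\right)^{3}} \left(-3\right) = \frac{29}{3 \left(-64\right)} \left(-3\right) = \frac{29}{-192} \left(-3\right) = 29 \left(- \frac{1}{192}\right) \left(-3\right) = \left(- \frac{29}{192}\right) \left(-3\right) = \frac{29}{64}$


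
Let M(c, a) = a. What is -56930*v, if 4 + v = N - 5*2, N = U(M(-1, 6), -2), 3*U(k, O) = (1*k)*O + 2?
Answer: 2960360/3 ≈ 9.8679e+5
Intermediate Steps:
U(k, O) = ⅔ + O*k/3 (U(k, O) = ((1*k)*O + 2)/3 = (k*O + 2)/3 = (O*k + 2)/3 = (2 + O*k)/3 = ⅔ + O*k/3)
N = -10/3 (N = ⅔ + (⅓)*(-2)*6 = ⅔ - 4 = -10/3 ≈ -3.3333)
v = -52/3 (v = -4 + (-10/3 - 5*2) = -4 + (-10/3 - 10) = -4 - 40/3 = -52/3 ≈ -17.333)
-56930*v = -56930*(-52/3) = 2960360/3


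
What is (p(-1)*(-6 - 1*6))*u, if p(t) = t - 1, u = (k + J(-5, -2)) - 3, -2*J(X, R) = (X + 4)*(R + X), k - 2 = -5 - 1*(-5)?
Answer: -108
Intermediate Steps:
k = 2 (k = 2 + (-5 - 1*(-5)) = 2 + (-5 + 5) = 2 + 0 = 2)
J(X, R) = -(4 + X)*(R + X)/2 (J(X, R) = -(X + 4)*(R + X)/2 = -(4 + X)*(R + X)/2)
u = -9/2 (u = (2 + (-2*(-2) - 2*(-5) - ½*(-5)² - ½*(-2)*(-5))) - 3 = (2 + (4 + 10 - ½*25 - 5)) - 3 = (2 + (4 + 10 - 25/2 - 5)) - 3 = (2 - 7/2) - 3 = -3/2 - 3 = -9/2 ≈ -4.5000)
p(t) = -1 + t
(p(-1)*(-6 - 1*6))*u = ((-1 - 1)*(-6 - 1*6))*(-9/2) = -2*(-6 - 6)*(-9/2) = -2*(-12)*(-9/2) = 24*(-9/2) = -108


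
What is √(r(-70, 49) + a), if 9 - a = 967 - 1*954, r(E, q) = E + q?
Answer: 5*I ≈ 5.0*I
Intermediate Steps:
a = -4 (a = 9 - (967 - 1*954) = 9 - (967 - 954) = 9 - 1*13 = 9 - 13 = -4)
√(r(-70, 49) + a) = √((-70 + 49) - 4) = √(-21 - 4) = √(-25) = 5*I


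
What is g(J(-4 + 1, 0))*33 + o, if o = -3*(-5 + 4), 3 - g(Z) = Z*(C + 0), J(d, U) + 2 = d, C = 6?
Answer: 1092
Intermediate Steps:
J(d, U) = -2 + d
g(Z) = 3 - 6*Z (g(Z) = 3 - Z*(6 + 0) = 3 - Z*6 = 3 - 6*Z)
o = 3 (o = -3*(-1) = 3)
g(J(-4 + 1, 0))*33 + o = (3 - 6*(-2 + (-4 + 1)))*33 + 3 = (3 - 6*(-2 - 3))*33 + 3 = (3 - 6*(-5))*33 + 3 = (3 + 30)*33 + 3 = 33*33 + 3 = 1089 + 3 = 1092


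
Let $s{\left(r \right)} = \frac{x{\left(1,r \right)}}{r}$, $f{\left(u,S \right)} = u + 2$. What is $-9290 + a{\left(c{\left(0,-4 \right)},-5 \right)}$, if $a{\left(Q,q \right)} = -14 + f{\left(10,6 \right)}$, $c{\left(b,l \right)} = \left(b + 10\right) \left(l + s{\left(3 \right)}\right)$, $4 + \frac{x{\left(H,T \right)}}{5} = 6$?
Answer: $-9292$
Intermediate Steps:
$f{\left(u,S \right)} = 2 + u$
$x{\left(H,T \right)} = 10$ ($x{\left(H,T \right)} = -20 + 5 \cdot 6 = -20 + 30 = 10$)
$s{\left(r \right)} = \frac{10}{r}$
$c{\left(b,l \right)} = \left(10 + b\right) \left(\frac{10}{3} + l\right)$ ($c{\left(b,l \right)} = \left(b + 10\right) \left(l + \frac{10}{3}\right) = \left(10 + b\right) \left(l + 10 \cdot \frac{1}{3}\right) = \left(10 + b\right) \left(l + \frac{10}{3}\right) = \left(10 + b\right) \left(\frac{10}{3} + l\right)$)
$a{\left(Q,q \right)} = -2$ ($a{\left(Q,q \right)} = -14 + \left(2 + 10\right) = -14 + 12 = -2$)
$-9290 + a{\left(c{\left(0,-4 \right)},-5 \right)} = -9290 - 2 = -9292$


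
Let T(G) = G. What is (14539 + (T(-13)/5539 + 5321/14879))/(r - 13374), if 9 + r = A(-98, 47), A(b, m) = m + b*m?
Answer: -1198257780551/1478686000702 ≈ -0.81035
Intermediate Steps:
r = -4568 (r = -9 + 47*(1 - 98) = -9 + 47*(-97) = -9 - 4559 = -4568)
(14539 + (T(-13)/5539 + 5321/14879))/(r - 13374) = (14539 + (-13/5539 + 5321/14879))/(-4568 - 13374) = (14539 + (-13*1/5539 + 5321*(1/14879)))/(-17942) = (14539 + (-13/5539 + 5321/14879))*(-1/17942) = (14539 + 29279592/82414781)*(-1/17942) = (1198257780551/82414781)*(-1/17942) = -1198257780551/1478686000702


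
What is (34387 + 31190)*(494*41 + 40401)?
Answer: 3977572935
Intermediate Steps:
(34387 + 31190)*(494*41 + 40401) = 65577*(20254 + 40401) = 65577*60655 = 3977572935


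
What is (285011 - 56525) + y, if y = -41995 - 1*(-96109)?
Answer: 282600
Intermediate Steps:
y = 54114 (y = -41995 + 96109 = 54114)
(285011 - 56525) + y = (285011 - 56525) + 54114 = 228486 + 54114 = 282600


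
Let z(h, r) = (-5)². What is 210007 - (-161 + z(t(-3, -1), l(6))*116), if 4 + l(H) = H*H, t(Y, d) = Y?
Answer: 207268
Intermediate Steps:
l(H) = -4 + H² (l(H) = -4 + H*H = -4 + H²)
z(h, r) = 25
210007 - (-161 + z(t(-3, -1), l(6))*116) = 210007 - (-161 + 25*116) = 210007 - (-161 + 2900) = 210007 - 1*2739 = 210007 - 2739 = 207268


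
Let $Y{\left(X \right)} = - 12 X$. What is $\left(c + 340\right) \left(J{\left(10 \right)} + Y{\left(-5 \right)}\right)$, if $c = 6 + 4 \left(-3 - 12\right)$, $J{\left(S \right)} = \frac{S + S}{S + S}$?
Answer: $17446$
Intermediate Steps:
$J{\left(S \right)} = 1$ ($J{\left(S \right)} = \frac{2 S}{2 S} = 2 S \frac{1}{2 S} = 1$)
$c = -54$ ($c = 6 + 4 \left(-3 - 12\right) = 6 + 4 \left(-15\right) = 6 - 60 = -54$)
$\left(c + 340\right) \left(J{\left(10 \right)} + Y{\left(-5 \right)}\right) = \left(-54 + 340\right) \left(1 - -60\right) = 286 \left(1 + 60\right) = 286 \cdot 61 = 17446$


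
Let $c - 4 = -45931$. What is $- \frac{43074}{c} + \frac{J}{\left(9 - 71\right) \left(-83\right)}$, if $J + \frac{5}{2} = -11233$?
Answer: $- \frac{65412001}{52520076} \approx -1.2455$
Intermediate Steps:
$J = - \frac{22471}{2}$ ($J = - \frac{5}{2} - 11233 = - \frac{22471}{2} \approx -11236.0$)
$c = -45927$ ($c = 4 - 45931 = -45927$)
$- \frac{43074}{c} + \frac{J}{\left(9 - 71\right) \left(-83\right)} = - \frac{43074}{-45927} - \frac{22471}{2 \left(9 - 71\right) \left(-83\right)} = \left(-43074\right) \left(- \frac{1}{45927}\right) - \frac{22471}{2 \left(\left(-62\right) \left(-83\right)\right)} = \frac{4786}{5103} - \frac{22471}{2 \cdot 5146} = \frac{4786}{5103} - \frac{22471}{10292} = - \frac{65412001}{52520076}$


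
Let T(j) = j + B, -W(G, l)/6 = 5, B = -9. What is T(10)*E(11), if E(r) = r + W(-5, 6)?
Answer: -19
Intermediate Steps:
W(G, l) = -30 (W(G, l) = -6*5 = -30)
T(j) = -9 + j (T(j) = j - 9 = -9 + j)
E(r) = -30 + r (E(r) = r - 30 = -30 + r)
T(10)*E(11) = (-9 + 10)*(-30 + 11) = 1*(-19) = -19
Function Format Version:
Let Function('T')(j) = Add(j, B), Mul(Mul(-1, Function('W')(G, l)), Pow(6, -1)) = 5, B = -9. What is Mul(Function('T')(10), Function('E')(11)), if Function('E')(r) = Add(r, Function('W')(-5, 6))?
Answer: -19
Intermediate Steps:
Function('W')(G, l) = -30 (Function('W')(G, l) = Mul(-6, 5) = -30)
Function('T')(j) = Add(-9, j) (Function('T')(j) = Add(j, -9) = Add(-9, j))
Function('E')(r) = Add(-30, r) (Function('E')(r) = Add(r, -30) = Add(-30, r))
Mul(Function('T')(10), Function('E')(11)) = Mul(Add(-9, 10), Add(-30, 11)) = Mul(1, -19) = -19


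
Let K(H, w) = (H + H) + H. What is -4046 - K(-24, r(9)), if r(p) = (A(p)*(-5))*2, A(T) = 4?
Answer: -3974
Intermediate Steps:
r(p) = -40 (r(p) = (4*(-5))*2 = -20*2 = -40)
K(H, w) = 3*H (K(H, w) = 2*H + H = 3*H)
-4046 - K(-24, r(9)) = -4046 - 3*(-24) = -4046 - 1*(-72) = -4046 + 72 = -3974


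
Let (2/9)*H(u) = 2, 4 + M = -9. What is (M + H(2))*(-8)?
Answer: 32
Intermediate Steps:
M = -13 (M = -4 - 9 = -13)
H(u) = 9 (H(u) = (9/2)*2 = 9)
(M + H(2))*(-8) = (-13 + 9)*(-8) = -4*(-8) = 32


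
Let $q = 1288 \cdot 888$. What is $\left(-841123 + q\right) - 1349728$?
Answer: $-1047107$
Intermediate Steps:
$q = 1143744$
$\left(-841123 + q\right) - 1349728 = \left(-841123 + 1143744\right) - 1349728 = 302621 - 1349728 = -1047107$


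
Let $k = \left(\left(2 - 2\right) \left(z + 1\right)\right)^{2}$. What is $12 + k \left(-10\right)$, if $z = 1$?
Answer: $12$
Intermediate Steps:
$k = 0$ ($k = \left(\left(2 - 2\right) \left(1 + 1\right)\right)^{2} = \left(0 \cdot 2\right)^{2} = 0^{2} = 0$)
$12 + k \left(-10\right) = 12 + 0 \left(-10\right) = 12 + 0 = 12$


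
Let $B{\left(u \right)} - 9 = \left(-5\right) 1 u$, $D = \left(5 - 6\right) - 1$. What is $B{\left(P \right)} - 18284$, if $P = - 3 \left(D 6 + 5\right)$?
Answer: $-18380$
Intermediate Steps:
$D = -2$ ($D = \left(5 - 6\right) - 1 = -1 - 1 = -2$)
$P = 21$ ($P = - 3 \left(\left(-2\right) 6 + 5\right) = - 3 \left(-12 + 5\right) = \left(-3\right) \left(-7\right) = 21$)
$B{\left(u \right)} = 9 - 5 u$ ($B{\left(u \right)} = 9 + \left(-5\right) 1 u = 9 - 5 u$)
$B{\left(P \right)} - 18284 = \left(9 - 105\right) - 18284 = -96 - 18284 = -18380$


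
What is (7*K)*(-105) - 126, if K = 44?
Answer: -32466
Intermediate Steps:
(7*K)*(-105) - 126 = (7*44)*(-105) - 126 = 308*(-105) - 126 = -32340 - 126 = -32466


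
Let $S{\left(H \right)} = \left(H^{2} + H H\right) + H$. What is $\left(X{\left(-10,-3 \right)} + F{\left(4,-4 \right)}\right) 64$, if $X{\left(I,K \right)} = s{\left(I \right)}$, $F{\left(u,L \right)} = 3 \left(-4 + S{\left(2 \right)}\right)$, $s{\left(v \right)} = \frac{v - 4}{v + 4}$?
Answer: $\frac{3904}{3} \approx 1301.3$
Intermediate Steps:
$s{\left(v \right)} = \frac{-4 + v}{4 + v}$
$S{\left(H \right)} = H + 2 H^{2}$ ($S{\left(H \right)} = \left(H^{2} + H^{2}\right) + H = 2 H^{2} + H = H + 2 H^{2}$)
$F{\left(u,L \right)} = 18$ ($F{\left(u,L \right)} = 3 \left(-4 + 2 \left(1 + 2 \cdot 2\right)\right) = 3 \left(-4 + 2 \left(1 + 4\right)\right) = 3 \left(-4 + 2 \cdot 5\right) = 3 \left(-4 + 10\right) = 3 \cdot 6 = 18$)
$X{\left(I,K \right)} = \frac{-4 + I}{4 + I}$
$\left(X{\left(-10,-3 \right)} + F{\left(4,-4 \right)}\right) 64 = \left(\frac{-4 - 10}{4 - 10} + 18\right) 64 = \left(\frac{1}{-6} \left(-14\right) + 18\right) 64 = \left(\left(- \frac{1}{6}\right) \left(-14\right) + 18\right) 64 = \left(\frac{7}{3} + 18\right) 64 = \frac{61}{3} \cdot 64 = \frac{3904}{3}$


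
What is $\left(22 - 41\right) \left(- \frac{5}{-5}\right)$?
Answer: $-19$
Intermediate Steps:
$\left(22 - 41\right) \left(- \frac{5}{-5}\right) = - 19 \left(\left(-5\right) \left(- \frac{1}{5}\right)\right) = \left(-19\right) 1 = -19$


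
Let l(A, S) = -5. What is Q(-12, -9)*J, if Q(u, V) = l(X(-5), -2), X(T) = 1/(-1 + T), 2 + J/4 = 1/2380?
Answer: 4759/119 ≈ 39.992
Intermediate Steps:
J = -4759/595 (J = -8 + 4/2380 = -8 + 4*(1/2380) = -8 + 1/595 = -4759/595 ≈ -7.9983)
Q(u, V) = -5
Q(-12, -9)*J = -5*(-4759/595) = 4759/119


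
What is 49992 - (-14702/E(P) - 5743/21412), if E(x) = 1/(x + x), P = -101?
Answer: -62519008801/21412 ≈ -2.9198e+6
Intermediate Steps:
E(x) = 1/(2*x)
49992 - (-14702/E(P) - 5743/21412) = 49992 - (-14702/((½)/(-101)) - 5743/21412) = 49992 - (-14702/((½)*(-1/101)) - 5743*1/21412) = 49992 - (-14702/(-1/202) - 5743/21412) = 49992 - (-14702*(-202) - 5743/21412) = 49992 - (2969804 - 5743/21412) = 49992 - 1*63589437505/21412 = 49992 - 63589437505/21412 = -62519008801/21412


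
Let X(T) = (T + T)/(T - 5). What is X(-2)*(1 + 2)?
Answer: 12/7 ≈ 1.7143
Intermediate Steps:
X(T) = 2*T/(-5 + T) (X(T) = (2*T)/(-5 + T) = 2*T/(-5 + T))
X(-2)*(1 + 2) = (2*(-2)/(-5 - 2))*(1 + 2) = (2*(-2)/(-7))*3 = (2*(-2)*(-⅐))*3 = (4/7)*3 = 12/7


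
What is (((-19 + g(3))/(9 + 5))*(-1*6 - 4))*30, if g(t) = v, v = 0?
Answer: 2850/7 ≈ 407.14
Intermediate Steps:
g(t) = 0
(((-19 + g(3))/(9 + 5))*(-1*6 - 4))*30 = (((-19 + 0)/(9 + 5))*(-1*6 - 4))*30 = ((-19/14)*(-6 - 4))*30 = (-19*1/14*(-10))*30 = -19/14*(-10)*30 = (95/7)*30 = 2850/7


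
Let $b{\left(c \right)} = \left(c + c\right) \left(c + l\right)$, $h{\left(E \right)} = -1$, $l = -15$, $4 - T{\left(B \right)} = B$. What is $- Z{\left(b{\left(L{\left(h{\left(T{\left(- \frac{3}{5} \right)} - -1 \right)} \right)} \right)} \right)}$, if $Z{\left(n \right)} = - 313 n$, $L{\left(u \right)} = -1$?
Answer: $10016$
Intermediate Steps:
$T{\left(B \right)} = 4 - B$
$b{\left(c \right)} = 2 c \left(-15 + c\right)$ ($b{\left(c \right)} = \left(c + c\right) \left(c - 15\right) = 2 c \left(-15 + c\right)$)
$- Z{\left(b{\left(L{\left(h{\left(T{\left(- \frac{3}{5} \right)} - -1 \right)} \right)} \right)} \right)} = - \left(-313\right) 2 \left(-1\right) \left(-15 - 1\right) = - \left(-313\right) 2 \left(-1\right) \left(-16\right) = - \left(-313\right) 32 = \left(-1\right) \left(-10016\right) = 10016$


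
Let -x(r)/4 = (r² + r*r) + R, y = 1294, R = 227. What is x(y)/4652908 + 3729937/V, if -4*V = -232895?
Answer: 98077309439/1603016285 ≈ 61.183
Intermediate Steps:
V = 232895/4 (V = -¼*(-232895) = 232895/4 ≈ 58224.)
x(r) = -908 - 8*r² (x(r) = -4*((r² + r*r) + 227) = -4*((r² + r²) + 227) = -4*(2*r² + 227) = -4*(227 + 2*r²) = -908 - 8*r²)
x(y)/4652908 + 3729937/V = (-908 - 8*1294²)/4652908 + 3729937/(232895/4) = (-908 - 8*1674436)*(1/4652908) + 3729937*(4/232895) = (-908 - 13395488)*(1/4652908) + 14919748/232895 = -13396396*1/4652908 + 14919748/232895 = -257623/89479 + 14919748/232895 = 98077309439/1603016285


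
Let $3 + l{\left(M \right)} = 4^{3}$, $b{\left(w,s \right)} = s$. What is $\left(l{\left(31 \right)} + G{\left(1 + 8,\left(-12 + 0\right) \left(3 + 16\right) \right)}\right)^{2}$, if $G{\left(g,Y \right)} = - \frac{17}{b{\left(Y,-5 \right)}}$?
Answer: $\frac{103684}{25} \approx 4147.4$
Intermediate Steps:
$G{\left(g,Y \right)} = \frac{17}{5}$ ($G{\left(g,Y \right)} = - \frac{17}{-5} = \left(-17\right) \left(- \frac{1}{5}\right) = \frac{17}{5}$)
$l{\left(M \right)} = 61$ ($l{\left(M \right)} = -3 + 4^{3} = -3 + 64 = 61$)
$\left(l{\left(31 \right)} + G{\left(1 + 8,\left(-12 + 0\right) \left(3 + 16\right) \right)}\right)^{2} = \left(61 + \frac{17}{5}\right)^{2} = \left(\frac{322}{5}\right)^{2} = \frac{103684}{25}$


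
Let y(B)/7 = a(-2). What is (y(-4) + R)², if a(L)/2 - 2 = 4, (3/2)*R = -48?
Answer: 2704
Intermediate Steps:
R = -32 (R = (⅔)*(-48) = -32)
a(L) = 12 (a(L) = 4 + 2*4 = 4 + 8 = 12)
y(B) = 84 (y(B) = 7*12 = 84)
(y(-4) + R)² = (84 - 32)² = 52² = 2704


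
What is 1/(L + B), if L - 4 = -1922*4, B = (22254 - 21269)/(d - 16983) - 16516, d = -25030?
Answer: -42013/1016715585 ≈ -4.1322e-5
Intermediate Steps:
B = -693887693/42013 (B = (22254 - 21269)/(-25030 - 16983) - 16516 = 985/(-42013) - 16516 = 985*(-1/42013) - 16516 = -985/42013 - 16516 = -693887693/42013 ≈ -16516.)
L = -7684 (L = 4 - 1922*4 = 4 - 7688 = -7684)
1/(L + B) = 1/(-7684 - 693887693/42013) = 1/(-1016715585/42013) = -42013/1016715585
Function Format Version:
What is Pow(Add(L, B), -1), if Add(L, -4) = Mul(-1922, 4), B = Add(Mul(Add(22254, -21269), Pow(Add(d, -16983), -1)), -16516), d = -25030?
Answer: Rational(-42013, 1016715585) ≈ -4.1322e-5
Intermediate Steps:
B = Rational(-693887693, 42013) (B = Add(Mul(Add(22254, -21269), Pow(Add(-25030, -16983), -1)), -16516) = Add(Mul(985, Pow(-42013, -1)), -16516) = Add(Mul(985, Rational(-1, 42013)), -16516) = Add(Rational(-985, 42013), -16516) = Rational(-693887693, 42013) ≈ -16516.)
L = -7684 (L = Add(4, Mul(-1922, 4)) = Add(4, -7688) = -7684)
Pow(Add(L, B), -1) = Pow(Add(-7684, Rational(-693887693, 42013)), -1) = Pow(Rational(-1016715585, 42013), -1) = Rational(-42013, 1016715585)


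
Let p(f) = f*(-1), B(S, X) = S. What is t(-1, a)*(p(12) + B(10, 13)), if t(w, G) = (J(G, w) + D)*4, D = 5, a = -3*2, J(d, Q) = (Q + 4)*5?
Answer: -160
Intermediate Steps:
J(d, Q) = 20 + 5*Q (J(d, Q) = (4 + Q)*5 = 20 + 5*Q)
p(f) = -f
a = -6
t(w, G) = 100 + 20*w (t(w, G) = ((20 + 5*w) + 5)*4 = (25 + 5*w)*4 = 100 + 20*w)
t(-1, a)*(p(12) + B(10, 13)) = (100 + 20*(-1))*(-1*12 + 10) = (100 - 20)*(-12 + 10) = 80*(-2) = -160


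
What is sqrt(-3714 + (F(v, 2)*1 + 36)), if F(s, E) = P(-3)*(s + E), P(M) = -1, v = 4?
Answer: 2*I*sqrt(921) ≈ 60.696*I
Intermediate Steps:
F(s, E) = -E - s (F(s, E) = -(s + E) = -(E + s) = -E - s)
sqrt(-3714 + (F(v, 2)*1 + 36)) = sqrt(-3714 + ((-1*2 - 1*4)*1 + 36)) = sqrt(-3714 + ((-2 - 4)*1 + 36)) = sqrt(-3714 + (-6*1 + 36)) = sqrt(-3714 + (-6 + 36)) = sqrt(-3714 + 30) = sqrt(-3684) = 2*I*sqrt(921)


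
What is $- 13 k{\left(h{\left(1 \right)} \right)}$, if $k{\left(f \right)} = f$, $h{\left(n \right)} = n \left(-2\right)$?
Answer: $26$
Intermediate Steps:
$h{\left(n \right)} = - 2 n$
$- 13 k{\left(h{\left(1 \right)} \right)} = - 13 \left(\left(-2\right) 1\right) = \left(-13\right) \left(-2\right) = 26$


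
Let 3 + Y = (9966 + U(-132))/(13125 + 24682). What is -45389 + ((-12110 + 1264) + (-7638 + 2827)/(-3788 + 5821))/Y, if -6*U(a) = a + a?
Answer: -6652798656/160607 ≈ -41423.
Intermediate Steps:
U(a) = -a/3 (U(a) = -(a + a)/6 = -a/3)
Y = -1343/491 (Y = -3 + (9966 - ⅓*(-132))/(13125 + 24682) = -3 + (9966 + 44)/37807 = -3 + 10010*(1/37807) = -3 + 130/491 = -1343/491 ≈ -2.7352)
-45389 + ((-12110 + 1264) + (-7638 + 2827)/(-3788 + 5821))/Y = -45389 + ((-12110 + 1264) + (-7638 + 2827)/(-3788 + 5821))/(-1343/491) = -45389 + (-10846 - 4811/2033)*(-491/1343) = -45389 - 22054729/2033*(-491/1343) = -45389 + 636992467/160607 = -6652798656/160607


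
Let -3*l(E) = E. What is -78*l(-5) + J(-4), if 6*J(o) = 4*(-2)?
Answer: -394/3 ≈ -131.33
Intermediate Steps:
l(E) = -E/3
J(o) = -4/3 (J(o) = (4*(-2))/6 = (1/6)*(-8) = -4/3)
-78*l(-5) + J(-4) = -(-26)*(-5) - 4/3 = -78*5/3 - 4/3 = -130 - 4/3 = -394/3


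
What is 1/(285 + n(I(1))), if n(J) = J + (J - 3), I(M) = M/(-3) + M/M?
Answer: 3/850 ≈ 0.0035294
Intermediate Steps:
I(M) = 1 - M/3 (I(M) = M*(-⅓) + 1 = -M/3 + 1 = 1 - M/3)
n(J) = -3 + 2*J (n(J) = J + (-3 + J) = -3 + 2*J)
1/(285 + n(I(1))) = 1/(285 + (-3 + 2*(1 - ⅓*1))) = 1/(285 + (-3 + 2*(1 - ⅓))) = 1/(285 + (-3 + 2*(⅔))) = 1/(285 + (-3 + 4/3)) = 1/(285 - 5/3) = 1/(850/3) = 3/850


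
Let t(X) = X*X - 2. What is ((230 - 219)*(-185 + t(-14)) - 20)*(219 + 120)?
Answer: 26781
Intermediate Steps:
t(X) = -2 + X² (t(X) = X² - 2 = -2 + X²)
((230 - 219)*(-185 + t(-14)) - 20)*(219 + 120) = ((230 - 219)*(-185 + (-2 + (-14)²)) - 20)*(219 + 120) = (11*(-185 + (-2 + 196)) - 20)*339 = (11*(-185 + 194) - 20)*339 = (11*9 - 20)*339 = (99 - 20)*339 = 79*339 = 26781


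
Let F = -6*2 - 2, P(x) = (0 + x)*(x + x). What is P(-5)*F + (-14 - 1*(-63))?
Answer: -651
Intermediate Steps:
P(x) = 2*x² (P(x) = x*(2*x) = 2*x²)
F = -14 (F = -12 - 2 = -14)
P(-5)*F + (-14 - 1*(-63)) = (2*(-5)²)*(-14) + (-14 - 1*(-63)) = (2*25)*(-14) + (-14 + 63) = 50*(-14) + 49 = -700 + 49 = -651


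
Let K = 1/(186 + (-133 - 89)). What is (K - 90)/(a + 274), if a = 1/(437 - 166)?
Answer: -878311/2673180 ≈ -0.32856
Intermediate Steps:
a = 1/271 ≈ 0.0036900
K = -1/36 (K = 1/(186 - 222) = 1/(-36) = -1/36 ≈ -0.027778)
(K - 90)/(a + 274) = (-1/36 - 90)/(1/271 + 274) = -3241/(36*74255/271) = -3241/36*271/74255 = -878311/2673180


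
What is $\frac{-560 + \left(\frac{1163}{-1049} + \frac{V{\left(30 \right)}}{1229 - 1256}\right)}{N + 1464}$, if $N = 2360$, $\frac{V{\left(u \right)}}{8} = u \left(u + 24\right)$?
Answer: $- \frac{1092123}{4011376} \approx -0.27226$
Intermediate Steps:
$V{\left(u \right)} = 8 u \left(24 + u\right)$ ($V{\left(u \right)} = 8 u \left(u + 24\right) = 8 u \left(24 + u\right)$)
$\frac{-560 + \left(\frac{1163}{-1049} + \frac{V{\left(30 \right)}}{1229 - 1256}\right)}{N + 1464} = \frac{-560 + \left(\frac{1163}{-1049} + \frac{8 \cdot 30 \left(24 + 30\right)}{1229 - 1256}\right)}{2360 + 1464} = \frac{-560 + \left(1163 \left(- \frac{1}{1049}\right) + \frac{8 \cdot 30 \cdot 54}{-27}\right)}{3824} = \left(-560 + \left(- \frac{1163}{1049} + 12960 \left(- \frac{1}{27}\right)\right)\right) \frac{1}{3824} = \left(-560 - \frac{504683}{1049}\right) \frac{1}{3824} = \left(- \frac{1092123}{1049}\right) \frac{1}{3824} = - \frac{1092123}{4011376}$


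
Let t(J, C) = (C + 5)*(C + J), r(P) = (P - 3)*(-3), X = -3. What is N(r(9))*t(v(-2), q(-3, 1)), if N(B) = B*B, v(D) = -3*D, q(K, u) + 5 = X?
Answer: 1944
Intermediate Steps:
q(K, u) = -8 (q(K, u) = -5 - 3 = -8)
r(P) = 9 - 3*P (r(P) = (-3 + P)*(-3) = 9 - 3*P)
t(J, C) = (5 + C)*(C + J)
N(B) = B**2
N(r(9))*t(v(-2), q(-3, 1)) = (9 - 3*9)**2*((-8)**2 + 5*(-8) + 5*(-3*(-2)) - (-24)*(-2)) = (9 - 27)**2*(64 - 40 + 5*6 - 8*6) = (-18)**2*(64 - 40 + 30 - 48) = 324*6 = 1944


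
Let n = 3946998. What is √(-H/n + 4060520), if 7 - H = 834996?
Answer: 13*√374307720171043758/3946998 ≈ 2015.1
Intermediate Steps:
H = -834989 (H = 7 - 1*834996 = 7 - 834996 = -834989)
√(-H/n + 4060520) = √(-(-834989)/3946998 + 4060520) = √(-1*(-834989/3946998) + 4060520) = √(834989/3946998 + 4060520) = √(16026865153949/3946998) = 13*√374307720171043758/3946998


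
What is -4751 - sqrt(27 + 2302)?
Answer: -4751 - sqrt(2329) ≈ -4799.3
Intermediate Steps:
-4751 - sqrt(27 + 2302) = -4751 - sqrt(2329)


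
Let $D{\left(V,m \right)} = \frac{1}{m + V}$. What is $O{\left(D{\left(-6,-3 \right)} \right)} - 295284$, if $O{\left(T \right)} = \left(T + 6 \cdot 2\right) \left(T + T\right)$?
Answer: $- \frac{23918218}{81} \approx -2.9529 \cdot 10^{5}$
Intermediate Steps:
$D{\left(V,m \right)} = \frac{1}{V + m}$
$O{\left(T \right)} = 2 T \left(12 + T\right)$ ($O{\left(T \right)} = \left(T + 12\right) 2 T = \left(12 + T\right) 2 T = 2 T \left(12 + T\right)$)
$O{\left(D{\left(-6,-3 \right)} \right)} - 295284 = \frac{2 \left(12 + \frac{1}{-6 - 3}\right)}{-6 - 3} - 295284 = \frac{2 \left(12 + \frac{1}{-9}\right)}{-9} - 295284 = 2 \left(- \frac{1}{9}\right) \left(12 - \frac{1}{9}\right) - 295284 = 2 \left(- \frac{1}{9}\right) \frac{107}{9} - 295284 = - \frac{214}{81} - 295284 = - \frac{23918218}{81}$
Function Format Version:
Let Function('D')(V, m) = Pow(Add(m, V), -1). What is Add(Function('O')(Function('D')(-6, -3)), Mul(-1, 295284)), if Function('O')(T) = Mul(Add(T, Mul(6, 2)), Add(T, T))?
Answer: Rational(-23918218, 81) ≈ -2.9529e+5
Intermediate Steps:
Function('D')(V, m) = Pow(Add(V, m), -1)
Function('O')(T) = Mul(2, T, Add(12, T)) (Function('O')(T) = Mul(Add(T, 12), Mul(2, T)) = Mul(Add(12, T), Mul(2, T)) = Mul(2, T, Add(12, T)))
Add(Function('O')(Function('D')(-6, -3)), Mul(-1, 295284)) = Add(Mul(2, Pow(Add(-6, -3), -1), Add(12, Pow(Add(-6, -3), -1))), Mul(-1, 295284)) = Add(Mul(2, Pow(-9, -1), Add(12, Pow(-9, -1))), -295284) = Add(Mul(2, Rational(-1, 9), Add(12, Rational(-1, 9))), -295284) = Add(Mul(2, Rational(-1, 9), Rational(107, 9)), -295284) = Add(Rational(-214, 81), -295284) = Rational(-23918218, 81)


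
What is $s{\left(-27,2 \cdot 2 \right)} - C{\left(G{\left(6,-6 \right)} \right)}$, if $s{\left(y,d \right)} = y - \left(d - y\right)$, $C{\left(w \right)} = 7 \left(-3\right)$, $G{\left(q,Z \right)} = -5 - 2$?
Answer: $-37$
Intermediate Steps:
$G{\left(q,Z \right)} = -7$
$C{\left(w \right)} = -21$
$s{\left(y,d \right)} = - d + 2 y$
$s{\left(-27,2 \cdot 2 \right)} - C{\left(G{\left(6,-6 \right)} \right)} = \left(- 2 \cdot 2 + 2 \left(-27\right)\right) - -21 = \left(\left(-1\right) 4 - 54\right) + 21 = \left(-4 - 54\right) + 21 = -58 + 21 = -37$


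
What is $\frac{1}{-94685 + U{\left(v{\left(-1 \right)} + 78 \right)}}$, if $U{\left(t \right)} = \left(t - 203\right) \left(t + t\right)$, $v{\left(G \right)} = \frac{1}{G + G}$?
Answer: $- \frac{2}{228275} \approx -8.7614 \cdot 10^{-6}$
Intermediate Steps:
$v{\left(G \right)} = \frac{1}{2 G}$
$U{\left(t \right)} = 2 t \left(-203 + t\right)$ ($U{\left(t \right)} = \left(-203 + t\right) 2 t = 2 t \left(-203 + t\right)$)
$\frac{1}{-94685 + U{\left(v{\left(-1 \right)} + 78 \right)}} = \frac{1}{-94685 + 2 \left(\frac{1}{2 \left(-1\right)} + 78\right) \left(-203 + \left(\frac{1}{2 \left(-1\right)} + 78\right)\right)} = \frac{1}{-94685 + 2 \left(\frac{1}{2} \left(-1\right) + 78\right) \left(-203 + \left(\frac{1}{2} \left(-1\right) + 78\right)\right)} = \frac{1}{-94685 + 2 \left(- \frac{1}{2} + 78\right) \left(-203 + \left(- \frac{1}{2} + 78\right)\right)} = \frac{1}{-94685 + 2 \cdot \frac{155}{2} \left(-203 + \frac{155}{2}\right)} = \frac{1}{-94685 + 2 \cdot \frac{155}{2} \left(- \frac{251}{2}\right)} = \frac{1}{-94685 - \frac{38905}{2}} = \frac{1}{- \frac{228275}{2}} = - \frac{2}{228275}$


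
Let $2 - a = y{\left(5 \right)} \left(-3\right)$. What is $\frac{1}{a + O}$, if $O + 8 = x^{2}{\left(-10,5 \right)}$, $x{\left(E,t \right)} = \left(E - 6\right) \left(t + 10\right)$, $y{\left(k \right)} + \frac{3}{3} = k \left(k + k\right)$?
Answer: $\frac{1}{57741} \approx 1.7319 \cdot 10^{-5}$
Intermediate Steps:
$y{\left(k \right)} = -1 + 2 k^{2}$ ($y{\left(k \right)} = -1 + k \left(k + k\right) = -1 + k 2 k = -1 + 2 k^{2}$)
$x{\left(E,t \right)} = \left(-6 + E\right) \left(10 + t\right)$
$O = 57592$ ($O = -8 + \left(-60 - 30 + 10 \left(-10\right) - 50\right)^{2} = -8 + \left(-60 - 30 - 100 - 50\right)^{2} = -8 + \left(-240\right)^{2} = -8 + 57600 = 57592$)
$a = 149$ ($a = 2 - \left(-1 + 2 \cdot 5^{2}\right) \left(-3\right) = 2 - \left(-1 + 2 \cdot 25\right) \left(-3\right) = 2 - \left(-1 + 50\right) \left(-3\right) = 2 - 49 \left(-3\right) = 2 - -147 = 2 + 147 = 149$)
$\frac{1}{a + O} = \frac{1}{149 + 57592} = \frac{1}{57741}$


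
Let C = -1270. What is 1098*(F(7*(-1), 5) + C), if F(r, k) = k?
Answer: -1388970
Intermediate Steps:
1098*(F(7*(-1), 5) + C) = 1098*(5 - 1270) = 1098*(-1265) = -1388970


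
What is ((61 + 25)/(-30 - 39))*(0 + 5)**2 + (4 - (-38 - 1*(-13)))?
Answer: -149/69 ≈ -2.1594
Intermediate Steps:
((61 + 25)/(-30 - 39))*(0 + 5)**2 + (4 - (-38 - 1*(-13))) = (86/(-69))*5**2 + (4 - (-38 + 13)) = (86*(-1/69))*25 + (4 - 1*(-25)) = -86/69*25 + (4 + 25) = -2150/69 + 29 = -149/69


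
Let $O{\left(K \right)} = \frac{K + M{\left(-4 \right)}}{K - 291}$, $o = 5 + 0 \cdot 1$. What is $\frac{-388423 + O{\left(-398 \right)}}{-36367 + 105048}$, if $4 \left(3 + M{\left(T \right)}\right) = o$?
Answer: $- \frac{82345553}{14560372} \approx -5.6555$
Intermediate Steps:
$o = 5$ ($o = 5 + 0 = 5$)
$M{\left(T \right)} = - \frac{7}{4}$ ($M{\left(T \right)} = -3 + \frac{1}{4} \cdot 5 = -3 + \frac{5}{4} = - \frac{7}{4}$)
$O{\left(K \right)} = \frac{- \frac{7}{4} + K}{-291 + K}$ ($O{\left(K \right)} = \frac{K - \frac{7}{4}}{K - 291} = \frac{- \frac{7}{4} + K}{-291 + K}$)
$\frac{-388423 + O{\left(-398 \right)}}{-36367 + 105048} = \frac{-388423 + \frac{- \frac{7}{4} - 398}{-291 - 398}}{-36367 + 105048} = \frac{-388423 + \frac{1}{-689} \left(- \frac{1599}{4}\right)}{68681} = \left(-388423 - - \frac{123}{212}\right) \frac{1}{68681} = \left(-388423 + \frac{123}{212}\right) \frac{1}{68681} = \left(- \frac{82345553}{212}\right) \frac{1}{68681} = - \frac{82345553}{14560372}$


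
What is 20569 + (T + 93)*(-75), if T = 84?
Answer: 7294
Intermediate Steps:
20569 + (T + 93)*(-75) = 20569 + (84 + 93)*(-75) = 20569 + 177*(-75) = 20569 - 13275 = 7294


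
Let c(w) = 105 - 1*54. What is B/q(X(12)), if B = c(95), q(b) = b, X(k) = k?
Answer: 17/4 ≈ 4.2500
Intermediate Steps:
c(w) = 51 (c(w) = 105 - 54 = 51)
B = 51
B/q(X(12)) = 51/12 = 51*(1/12) = 17/4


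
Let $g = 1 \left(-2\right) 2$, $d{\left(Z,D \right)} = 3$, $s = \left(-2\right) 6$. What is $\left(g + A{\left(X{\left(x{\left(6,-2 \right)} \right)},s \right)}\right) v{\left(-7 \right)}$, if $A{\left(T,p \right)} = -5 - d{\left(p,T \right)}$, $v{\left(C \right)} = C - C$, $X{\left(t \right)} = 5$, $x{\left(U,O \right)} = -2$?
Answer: $0$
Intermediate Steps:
$v{\left(C \right)} = 0$
$s = -12$
$A{\left(T,p \right)} = -8$ ($A{\left(T,p \right)} = -5 - 3 = -8$)
$g = -4$ ($g = \left(-2\right) 2 = -4$)
$\left(g + A{\left(X{\left(x{\left(6,-2 \right)} \right)},s \right)}\right) v{\left(-7 \right)} = \left(-4 - 8\right) 0 = \left(-12\right) 0 = 0$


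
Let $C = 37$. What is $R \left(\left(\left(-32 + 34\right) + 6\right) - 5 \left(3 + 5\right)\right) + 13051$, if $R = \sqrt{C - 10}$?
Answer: $13051 - 96 \sqrt{3} \approx 12885.0$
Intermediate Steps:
$R = 3 \sqrt{3}$ ($R = \sqrt{37 - 10} = \sqrt{27} = 3 \sqrt{3} \approx 5.1962$)
$R \left(\left(\left(-32 + 34\right) + 6\right) - 5 \left(3 + 5\right)\right) + 13051 = 3 \sqrt{3} \left(\left(\left(-32 + 34\right) + 6\right) - 5 \left(3 + 5\right)\right) + 13051 = 3 \sqrt{3} \left(\left(2 + 6\right) - 40\right) + 13051 = 3 \sqrt{3} \left(8 - 40\right) + 13051 = 3 \sqrt{3} \left(-32\right) + 13051 = - 96 \sqrt{3} + 13051 = 13051 - 96 \sqrt{3}$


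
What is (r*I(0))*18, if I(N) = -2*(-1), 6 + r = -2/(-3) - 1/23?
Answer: -4452/23 ≈ -193.57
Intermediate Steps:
r = -371/69 (r = -6 + (-2/(-3) - 1/23) = -6 + (-2*(-1/3) - 1*1/23) = -6 + (2/3 - 1/23) = -6 + 43/69 = -371/69 ≈ -5.3768)
I(N) = 2
(r*I(0))*18 = -371/69*2*18 = -742/69*18 = -4452/23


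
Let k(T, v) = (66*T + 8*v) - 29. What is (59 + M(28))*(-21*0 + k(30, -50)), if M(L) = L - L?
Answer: 91509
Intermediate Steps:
M(L) = 0
k(T, v) = -29 + 8*v + 66*T (k(T, v) = (8*v + 66*T) - 29 = -29 + 8*v + 66*T)
(59 + M(28))*(-21*0 + k(30, -50)) = (59 + 0)*(-21*0 + (-29 + 8*(-50) + 66*30)) = 59*(0 + (-29 - 400 + 1980)) = 59*(0 + 1551) = 59*1551 = 91509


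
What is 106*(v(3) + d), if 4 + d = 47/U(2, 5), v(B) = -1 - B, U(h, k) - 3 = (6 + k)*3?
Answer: -12773/18 ≈ -709.61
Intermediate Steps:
U(h, k) = 21 + 3*k (U(h, k) = 3 + (6 + k)*3 = 3 + (18 + 3*k) = 21 + 3*k)
d = -97/36 (d = -4 + 47/(21 + 3*5) = -4 + 47/(21 + 15) = -4 + 47/36 = -97/36 ≈ -2.6944)
106*(v(3) + d) = 106*((-1 - 1*3) - 97/36) = 106*((-1 - 3) - 97/36) = 106*(-4 - 97/36) = 106*(-241/36) = -12773/18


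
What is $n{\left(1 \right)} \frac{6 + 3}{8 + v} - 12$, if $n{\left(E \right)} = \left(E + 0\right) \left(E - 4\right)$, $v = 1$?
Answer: $-15$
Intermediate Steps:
$n{\left(E \right)} = E \left(-4 + E\right)$
$n{\left(1 \right)} \frac{6 + 3}{8 + v} - 12 = 1 \left(-4 + 1\right) \frac{6 + 3}{8 + 1} - 12 = 1 \left(-3\right) \frac{9}{9} - 12 = - 3 \cdot 9 \cdot \frac{1}{9} - 12 = \left(-3\right) 1 - 12 = -3 - 12 = -15$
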